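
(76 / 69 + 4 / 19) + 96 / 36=5216 / 1311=3.98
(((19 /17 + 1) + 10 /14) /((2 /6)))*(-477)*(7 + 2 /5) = -17843139 /595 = -29988.47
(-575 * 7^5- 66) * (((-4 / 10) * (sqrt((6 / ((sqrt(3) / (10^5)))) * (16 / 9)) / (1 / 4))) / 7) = 12370036480 * 3^(1 / 4) * sqrt(5) / 21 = 1733472680.23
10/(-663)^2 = 10/439569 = 0.00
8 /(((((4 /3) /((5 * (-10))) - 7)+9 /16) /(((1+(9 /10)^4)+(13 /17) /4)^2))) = -295857712107 /70055406250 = -4.22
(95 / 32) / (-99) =-95 / 3168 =-0.03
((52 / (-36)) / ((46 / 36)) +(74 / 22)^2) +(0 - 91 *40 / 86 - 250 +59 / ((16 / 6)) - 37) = -284349787 / 957352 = -297.02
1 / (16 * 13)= 1 / 208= 0.00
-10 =-10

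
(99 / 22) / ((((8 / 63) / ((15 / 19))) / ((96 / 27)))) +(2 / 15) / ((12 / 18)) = 9469 / 95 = 99.67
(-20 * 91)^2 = 3312400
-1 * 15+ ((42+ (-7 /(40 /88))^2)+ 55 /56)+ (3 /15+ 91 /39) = 1124237 /4200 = 267.68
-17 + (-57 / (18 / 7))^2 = 17077 / 36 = 474.36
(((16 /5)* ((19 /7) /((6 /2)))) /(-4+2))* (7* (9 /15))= -152 /25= -6.08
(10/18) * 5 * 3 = 25/3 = 8.33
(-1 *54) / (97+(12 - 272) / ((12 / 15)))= 9 / 38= 0.24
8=8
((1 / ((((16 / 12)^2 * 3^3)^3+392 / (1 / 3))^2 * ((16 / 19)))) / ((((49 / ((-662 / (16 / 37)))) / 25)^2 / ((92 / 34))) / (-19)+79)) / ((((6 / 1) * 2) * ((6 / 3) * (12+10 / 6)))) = 778349213579375 / 212166477849870317214217101312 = 0.00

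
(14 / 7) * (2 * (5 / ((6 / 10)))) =100 / 3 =33.33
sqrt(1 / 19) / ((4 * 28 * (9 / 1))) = sqrt(19) / 19152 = 0.00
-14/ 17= -0.82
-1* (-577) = 577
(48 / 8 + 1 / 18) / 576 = 109 / 10368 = 0.01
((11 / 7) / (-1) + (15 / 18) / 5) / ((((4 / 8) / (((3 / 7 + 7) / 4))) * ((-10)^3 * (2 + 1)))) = 767 / 441000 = 0.00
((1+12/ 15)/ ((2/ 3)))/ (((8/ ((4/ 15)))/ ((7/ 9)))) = 7/ 100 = 0.07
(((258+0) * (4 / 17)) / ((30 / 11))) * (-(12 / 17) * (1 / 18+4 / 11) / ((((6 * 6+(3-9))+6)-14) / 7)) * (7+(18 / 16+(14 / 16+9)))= -599592 / 15895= -37.72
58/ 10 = 29/ 5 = 5.80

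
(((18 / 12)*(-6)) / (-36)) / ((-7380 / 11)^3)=-1331 / 1607789088000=-0.00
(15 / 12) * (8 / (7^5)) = 10 / 16807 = 0.00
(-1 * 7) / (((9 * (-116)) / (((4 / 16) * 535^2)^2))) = 573473254375 / 16704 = 34331492.72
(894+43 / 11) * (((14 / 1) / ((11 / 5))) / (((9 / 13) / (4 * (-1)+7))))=8988070 / 363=24760.52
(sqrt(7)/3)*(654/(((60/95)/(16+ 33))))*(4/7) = 28994*sqrt(7)/3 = 25570.30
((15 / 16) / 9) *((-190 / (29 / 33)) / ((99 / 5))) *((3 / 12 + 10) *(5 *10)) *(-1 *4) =2434375 / 1044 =2331.78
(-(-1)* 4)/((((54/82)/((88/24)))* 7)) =1804/567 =3.18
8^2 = 64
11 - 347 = -336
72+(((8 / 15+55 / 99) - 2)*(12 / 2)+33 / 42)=14137 / 210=67.32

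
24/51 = 8/17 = 0.47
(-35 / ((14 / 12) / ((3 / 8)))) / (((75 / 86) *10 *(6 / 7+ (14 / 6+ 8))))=-2709 / 23500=-0.12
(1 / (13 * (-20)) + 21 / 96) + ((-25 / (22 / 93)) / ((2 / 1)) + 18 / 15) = -1176627 / 22880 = -51.43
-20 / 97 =-0.21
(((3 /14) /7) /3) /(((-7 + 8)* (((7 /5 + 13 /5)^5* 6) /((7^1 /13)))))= 1 /1118208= 0.00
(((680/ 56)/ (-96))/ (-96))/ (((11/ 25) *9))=2125/ 6386688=0.00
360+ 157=517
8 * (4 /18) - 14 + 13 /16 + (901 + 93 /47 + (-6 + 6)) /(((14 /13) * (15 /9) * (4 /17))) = 100755245 /47376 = 2126.71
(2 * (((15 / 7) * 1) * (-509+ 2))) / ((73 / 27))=-410670 / 511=-803.66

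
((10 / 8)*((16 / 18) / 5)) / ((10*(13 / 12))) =4 / 195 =0.02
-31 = -31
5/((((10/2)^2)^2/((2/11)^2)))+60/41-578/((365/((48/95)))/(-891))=614436148688/860113375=714.37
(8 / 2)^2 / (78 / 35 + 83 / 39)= 21840 / 5947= 3.67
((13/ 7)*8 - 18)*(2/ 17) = -44/ 119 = -0.37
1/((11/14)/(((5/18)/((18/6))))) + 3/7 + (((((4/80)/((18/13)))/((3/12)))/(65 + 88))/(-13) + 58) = 62076103/1060290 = 58.55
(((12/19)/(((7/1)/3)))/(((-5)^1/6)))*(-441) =13608/95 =143.24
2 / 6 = 1 / 3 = 0.33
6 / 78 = 1 / 13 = 0.08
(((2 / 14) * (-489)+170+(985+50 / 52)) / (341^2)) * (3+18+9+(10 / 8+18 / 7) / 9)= 137776687 / 484828344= 0.28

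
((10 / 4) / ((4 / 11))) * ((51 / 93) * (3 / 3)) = 935 / 248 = 3.77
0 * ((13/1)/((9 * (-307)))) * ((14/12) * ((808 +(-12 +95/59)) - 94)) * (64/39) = 0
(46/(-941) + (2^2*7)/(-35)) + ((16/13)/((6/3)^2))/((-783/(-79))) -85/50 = -48233951/19156878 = -2.52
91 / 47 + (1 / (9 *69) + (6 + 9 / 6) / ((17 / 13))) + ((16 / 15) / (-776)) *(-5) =739261961 / 96258726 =7.68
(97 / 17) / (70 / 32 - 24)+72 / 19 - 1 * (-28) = 3554044 / 112727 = 31.53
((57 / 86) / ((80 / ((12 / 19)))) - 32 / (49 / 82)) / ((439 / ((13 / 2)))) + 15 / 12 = 33830393 / 73997840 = 0.46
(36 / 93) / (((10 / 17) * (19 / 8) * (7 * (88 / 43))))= 4386 / 226765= 0.02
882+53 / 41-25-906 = -1956 / 41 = -47.71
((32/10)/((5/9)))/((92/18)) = 648/575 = 1.13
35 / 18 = 1.94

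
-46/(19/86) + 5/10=-7893/38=-207.71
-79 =-79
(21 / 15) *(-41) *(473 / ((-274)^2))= -135751 / 375380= -0.36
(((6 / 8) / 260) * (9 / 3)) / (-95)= -9 / 98800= -0.00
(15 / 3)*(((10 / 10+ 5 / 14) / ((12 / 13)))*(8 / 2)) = 1235 / 42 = 29.40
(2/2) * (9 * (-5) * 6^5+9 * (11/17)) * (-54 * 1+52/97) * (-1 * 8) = -246793069008/1649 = -149662261.38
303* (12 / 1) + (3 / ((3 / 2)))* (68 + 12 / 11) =41516 / 11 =3774.18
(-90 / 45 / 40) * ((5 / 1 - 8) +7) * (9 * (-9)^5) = 531441 / 5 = 106288.20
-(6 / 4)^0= -1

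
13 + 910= 923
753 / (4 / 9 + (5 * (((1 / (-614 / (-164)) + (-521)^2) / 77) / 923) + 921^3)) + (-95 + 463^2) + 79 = 2989434852870231791637 / 13946316836511686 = 214353.00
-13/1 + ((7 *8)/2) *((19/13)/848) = -35695/2756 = -12.95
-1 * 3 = -3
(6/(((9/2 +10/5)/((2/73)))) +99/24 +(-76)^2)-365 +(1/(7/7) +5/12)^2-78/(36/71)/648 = 9993437063/1844856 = 5416.92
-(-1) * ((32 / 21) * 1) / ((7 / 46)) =1472 / 147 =10.01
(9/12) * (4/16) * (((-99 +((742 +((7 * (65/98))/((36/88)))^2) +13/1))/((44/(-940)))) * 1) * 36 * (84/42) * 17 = -12443981555/3234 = -3847860.72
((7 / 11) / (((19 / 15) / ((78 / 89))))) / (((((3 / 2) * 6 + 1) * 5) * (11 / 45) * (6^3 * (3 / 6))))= 273 / 818444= 0.00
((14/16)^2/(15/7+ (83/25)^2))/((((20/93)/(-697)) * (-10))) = 17930325/951296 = 18.85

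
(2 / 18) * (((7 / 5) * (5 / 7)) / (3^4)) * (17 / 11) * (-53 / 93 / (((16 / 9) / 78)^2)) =-152269 / 65472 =-2.33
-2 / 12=-1 / 6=-0.17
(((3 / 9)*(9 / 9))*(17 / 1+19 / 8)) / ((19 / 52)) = 2015 / 114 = 17.68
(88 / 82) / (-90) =-22 / 1845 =-0.01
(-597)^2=356409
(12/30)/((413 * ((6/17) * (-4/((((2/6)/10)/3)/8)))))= -17/17841600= -0.00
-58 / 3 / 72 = -29 / 108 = -0.27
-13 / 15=-0.87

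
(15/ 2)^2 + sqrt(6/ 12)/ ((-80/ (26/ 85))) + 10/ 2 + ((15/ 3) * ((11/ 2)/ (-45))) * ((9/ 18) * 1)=1097/ 18 - 13 * sqrt(2)/ 6800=60.94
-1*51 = -51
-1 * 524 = -524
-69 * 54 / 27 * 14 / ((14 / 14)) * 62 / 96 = -4991 / 4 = -1247.75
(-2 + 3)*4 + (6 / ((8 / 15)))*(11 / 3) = 181 / 4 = 45.25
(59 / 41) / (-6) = -59 / 246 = -0.24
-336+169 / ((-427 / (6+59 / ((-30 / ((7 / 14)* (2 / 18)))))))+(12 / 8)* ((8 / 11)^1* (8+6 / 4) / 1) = -831851039 / 2536380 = -327.97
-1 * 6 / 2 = -3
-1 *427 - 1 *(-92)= -335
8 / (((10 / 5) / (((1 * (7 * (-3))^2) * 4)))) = 7056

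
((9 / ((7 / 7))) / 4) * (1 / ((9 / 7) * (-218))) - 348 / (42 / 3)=-151777 / 6104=-24.87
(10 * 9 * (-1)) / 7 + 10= -20 / 7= -2.86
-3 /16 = -0.19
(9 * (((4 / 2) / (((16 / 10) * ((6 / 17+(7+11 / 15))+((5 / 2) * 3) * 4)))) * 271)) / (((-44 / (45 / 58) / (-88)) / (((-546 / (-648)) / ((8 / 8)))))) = 471641625 / 4506368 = 104.66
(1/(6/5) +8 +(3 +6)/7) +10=845/42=20.12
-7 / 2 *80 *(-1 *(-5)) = -1400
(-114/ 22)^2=3249/ 121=26.85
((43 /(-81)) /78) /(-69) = 43 /435942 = 0.00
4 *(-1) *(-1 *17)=68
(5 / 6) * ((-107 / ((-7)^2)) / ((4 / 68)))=-9095 / 294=-30.94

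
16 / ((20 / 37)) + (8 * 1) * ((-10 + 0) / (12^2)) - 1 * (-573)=27092 / 45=602.04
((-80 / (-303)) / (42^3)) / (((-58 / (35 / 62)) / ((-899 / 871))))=25 / 698313798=0.00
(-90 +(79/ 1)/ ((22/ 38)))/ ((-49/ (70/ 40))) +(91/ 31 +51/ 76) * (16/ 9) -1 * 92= -87.25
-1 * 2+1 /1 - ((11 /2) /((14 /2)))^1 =-25 /14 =-1.79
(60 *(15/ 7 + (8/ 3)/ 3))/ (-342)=-0.53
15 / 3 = 5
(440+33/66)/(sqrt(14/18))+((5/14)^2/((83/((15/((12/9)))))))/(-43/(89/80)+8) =-100125/177516416+2643 *sqrt(7)/14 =499.48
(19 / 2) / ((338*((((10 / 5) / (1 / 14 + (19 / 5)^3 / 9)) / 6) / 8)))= 1845869 / 443625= 4.16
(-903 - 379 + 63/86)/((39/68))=-3746426/1677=-2234.00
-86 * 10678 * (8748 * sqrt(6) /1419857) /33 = -2677786128 * sqrt(6) /15618427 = -419.97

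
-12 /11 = -1.09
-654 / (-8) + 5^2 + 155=1047 / 4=261.75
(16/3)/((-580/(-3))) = 4/145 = 0.03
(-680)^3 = -314432000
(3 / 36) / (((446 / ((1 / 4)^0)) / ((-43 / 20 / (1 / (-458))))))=9847 / 53520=0.18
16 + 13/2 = 45/2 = 22.50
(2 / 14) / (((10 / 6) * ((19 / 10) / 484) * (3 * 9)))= 968 / 1197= 0.81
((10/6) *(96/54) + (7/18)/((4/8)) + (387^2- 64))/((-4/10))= -10105340/27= -374271.85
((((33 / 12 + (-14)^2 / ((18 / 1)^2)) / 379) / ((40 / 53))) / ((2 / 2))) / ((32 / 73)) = 4205603 / 157178880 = 0.03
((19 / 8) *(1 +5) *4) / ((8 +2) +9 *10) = 57 / 100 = 0.57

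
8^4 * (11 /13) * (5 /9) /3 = 641.82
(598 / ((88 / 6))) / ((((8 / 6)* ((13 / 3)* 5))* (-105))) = -207 / 15400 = -0.01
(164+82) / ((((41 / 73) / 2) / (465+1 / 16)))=1629579 / 4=407394.75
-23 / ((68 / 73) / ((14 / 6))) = -57.61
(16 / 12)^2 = 16 / 9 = 1.78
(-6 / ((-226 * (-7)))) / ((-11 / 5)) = 15 / 8701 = 0.00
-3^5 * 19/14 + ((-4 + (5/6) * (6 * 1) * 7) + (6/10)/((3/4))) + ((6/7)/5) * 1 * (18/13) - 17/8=-1091539/3640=-299.87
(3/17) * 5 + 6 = 117/17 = 6.88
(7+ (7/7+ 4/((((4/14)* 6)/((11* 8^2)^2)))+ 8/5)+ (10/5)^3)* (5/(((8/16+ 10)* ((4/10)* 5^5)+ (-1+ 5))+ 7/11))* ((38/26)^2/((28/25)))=215263244075/256283937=839.94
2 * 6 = 12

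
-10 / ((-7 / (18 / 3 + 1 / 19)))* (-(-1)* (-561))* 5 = -3225750 / 133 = -24253.76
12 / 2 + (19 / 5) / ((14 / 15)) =141 / 14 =10.07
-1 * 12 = -12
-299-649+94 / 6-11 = -2830 / 3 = -943.33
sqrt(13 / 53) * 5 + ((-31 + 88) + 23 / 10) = 5 * sqrt(689) / 53 + 593 / 10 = 61.78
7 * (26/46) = 3.96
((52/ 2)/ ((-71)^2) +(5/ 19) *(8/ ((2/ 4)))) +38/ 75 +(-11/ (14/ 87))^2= 6585581442617/ 1407951300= 4677.42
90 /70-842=-5885 /7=-840.71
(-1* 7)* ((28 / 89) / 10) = -98 / 445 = -0.22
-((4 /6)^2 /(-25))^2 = -16 /50625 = -0.00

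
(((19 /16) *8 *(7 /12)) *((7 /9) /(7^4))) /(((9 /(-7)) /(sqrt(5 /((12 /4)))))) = -19 *sqrt(15) /40824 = -0.00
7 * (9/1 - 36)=-189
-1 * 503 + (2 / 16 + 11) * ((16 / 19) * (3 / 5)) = -47251 / 95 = -497.38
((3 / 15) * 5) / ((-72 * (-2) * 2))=1 / 288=0.00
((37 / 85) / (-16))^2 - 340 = -628862631 / 1849600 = -340.00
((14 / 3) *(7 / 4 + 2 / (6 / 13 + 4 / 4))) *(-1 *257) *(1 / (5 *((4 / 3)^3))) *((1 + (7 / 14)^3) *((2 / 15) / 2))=-11511801 / 486400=-23.67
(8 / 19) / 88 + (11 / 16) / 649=1153 / 197296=0.01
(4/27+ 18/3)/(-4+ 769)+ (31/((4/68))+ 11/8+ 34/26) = 529.69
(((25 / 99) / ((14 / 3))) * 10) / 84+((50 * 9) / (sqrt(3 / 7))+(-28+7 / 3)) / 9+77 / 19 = 1335221 / 1106028+50 * sqrt(21) / 3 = 77.58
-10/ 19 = -0.53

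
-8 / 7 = -1.14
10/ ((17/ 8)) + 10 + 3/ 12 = 1017/ 68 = 14.96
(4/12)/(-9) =-1/27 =-0.04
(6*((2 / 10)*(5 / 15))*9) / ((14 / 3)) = 27 / 35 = 0.77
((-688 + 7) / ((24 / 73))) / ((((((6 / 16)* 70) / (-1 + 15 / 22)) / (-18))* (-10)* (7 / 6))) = 149139 / 3850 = 38.74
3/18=1/6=0.17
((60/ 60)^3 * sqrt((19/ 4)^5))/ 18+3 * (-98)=-294+361 * sqrt(19)/ 576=-291.27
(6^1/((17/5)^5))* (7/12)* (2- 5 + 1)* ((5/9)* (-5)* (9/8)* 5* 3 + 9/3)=7678125/11358856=0.68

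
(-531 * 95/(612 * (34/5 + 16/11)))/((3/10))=-1541375/46308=-33.29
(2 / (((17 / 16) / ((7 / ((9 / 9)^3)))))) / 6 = 112 / 51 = 2.20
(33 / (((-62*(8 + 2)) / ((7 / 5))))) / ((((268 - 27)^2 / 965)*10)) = -44583 / 360102200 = -0.00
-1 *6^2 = -36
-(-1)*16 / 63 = 16 / 63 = 0.25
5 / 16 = 0.31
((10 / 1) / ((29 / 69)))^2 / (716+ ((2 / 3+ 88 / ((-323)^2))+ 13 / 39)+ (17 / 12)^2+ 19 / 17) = 7152629313600 / 9098539463857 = 0.79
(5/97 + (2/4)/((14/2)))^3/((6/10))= 0.00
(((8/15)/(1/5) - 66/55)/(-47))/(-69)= 22/48645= 0.00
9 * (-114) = -1026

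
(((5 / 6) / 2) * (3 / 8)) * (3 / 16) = 15 / 512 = 0.03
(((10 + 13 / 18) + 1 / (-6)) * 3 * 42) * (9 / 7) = 1710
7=7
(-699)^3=-341532099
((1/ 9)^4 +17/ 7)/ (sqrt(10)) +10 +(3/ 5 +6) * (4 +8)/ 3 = 55772 * sqrt(10)/ 229635 +182/ 5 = 37.17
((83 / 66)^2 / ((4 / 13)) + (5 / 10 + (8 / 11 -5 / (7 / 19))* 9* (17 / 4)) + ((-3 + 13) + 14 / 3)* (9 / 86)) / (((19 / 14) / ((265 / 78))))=-51756477695 / 42706224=-1211.92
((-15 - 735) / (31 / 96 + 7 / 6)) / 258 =-12000 / 6149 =-1.95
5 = 5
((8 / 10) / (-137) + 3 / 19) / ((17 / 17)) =1979 / 13015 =0.15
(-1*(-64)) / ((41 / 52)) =3328 / 41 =81.17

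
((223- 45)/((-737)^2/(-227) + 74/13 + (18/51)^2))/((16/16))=-151805342/2035725075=-0.07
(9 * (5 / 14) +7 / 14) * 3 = 78 / 7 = 11.14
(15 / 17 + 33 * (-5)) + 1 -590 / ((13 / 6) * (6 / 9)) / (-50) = -154.95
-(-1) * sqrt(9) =3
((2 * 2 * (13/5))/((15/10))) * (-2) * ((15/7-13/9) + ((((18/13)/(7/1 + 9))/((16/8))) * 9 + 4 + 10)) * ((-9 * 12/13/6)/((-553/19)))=-7513018/754845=-9.95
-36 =-36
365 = 365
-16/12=-4/3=-1.33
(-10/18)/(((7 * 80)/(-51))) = 17/336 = 0.05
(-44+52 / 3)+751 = 2173 / 3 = 724.33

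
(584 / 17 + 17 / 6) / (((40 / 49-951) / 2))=-185857 / 2374509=-0.08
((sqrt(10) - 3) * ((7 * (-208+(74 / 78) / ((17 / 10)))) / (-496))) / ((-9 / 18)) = 481369 / 27404 - 481369 * sqrt(10) / 82212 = -0.95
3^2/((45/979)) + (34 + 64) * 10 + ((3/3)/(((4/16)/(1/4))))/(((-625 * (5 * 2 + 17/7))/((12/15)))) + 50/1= 333264347/271875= 1225.80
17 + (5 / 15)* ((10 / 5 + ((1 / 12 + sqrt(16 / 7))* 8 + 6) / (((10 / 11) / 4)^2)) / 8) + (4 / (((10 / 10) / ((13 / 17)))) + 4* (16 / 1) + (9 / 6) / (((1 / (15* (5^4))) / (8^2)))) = 1936* sqrt(7) / 525 + 2754273931 / 3060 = 900099.28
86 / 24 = 43 / 12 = 3.58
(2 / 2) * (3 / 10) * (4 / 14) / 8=3 / 280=0.01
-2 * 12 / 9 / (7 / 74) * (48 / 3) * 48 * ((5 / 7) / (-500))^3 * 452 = 1070336 / 37515625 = 0.03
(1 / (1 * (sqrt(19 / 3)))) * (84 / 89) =84 * sqrt(57) / 1691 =0.38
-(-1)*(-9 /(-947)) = 9 /947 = 0.01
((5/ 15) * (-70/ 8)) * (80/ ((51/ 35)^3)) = -30012500/ 397953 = -75.42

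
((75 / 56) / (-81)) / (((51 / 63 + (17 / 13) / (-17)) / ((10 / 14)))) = -65 / 4032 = -0.02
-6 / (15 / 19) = -38 / 5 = -7.60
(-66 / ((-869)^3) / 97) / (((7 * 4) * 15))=1 / 405075912010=0.00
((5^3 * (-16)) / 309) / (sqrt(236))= -1000 * sqrt(59) / 18231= -0.42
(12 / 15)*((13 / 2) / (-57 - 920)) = -26 / 4885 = -0.01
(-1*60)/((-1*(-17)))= -60/17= -3.53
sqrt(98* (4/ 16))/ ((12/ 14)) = 49* sqrt(2)/ 12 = 5.77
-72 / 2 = -36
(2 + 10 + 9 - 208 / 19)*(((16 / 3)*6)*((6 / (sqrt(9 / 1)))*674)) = 8238976 / 19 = 433630.32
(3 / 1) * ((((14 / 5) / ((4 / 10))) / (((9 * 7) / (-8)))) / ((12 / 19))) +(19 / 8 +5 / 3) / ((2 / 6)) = 569 / 72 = 7.90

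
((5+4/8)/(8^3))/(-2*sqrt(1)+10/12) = -33/3584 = -0.01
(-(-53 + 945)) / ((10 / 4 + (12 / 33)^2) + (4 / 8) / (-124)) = -26767136 / 78867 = -339.40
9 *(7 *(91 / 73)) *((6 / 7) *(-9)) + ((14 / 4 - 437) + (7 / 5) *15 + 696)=-47061 / 146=-322.34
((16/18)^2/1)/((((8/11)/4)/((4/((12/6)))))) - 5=3.69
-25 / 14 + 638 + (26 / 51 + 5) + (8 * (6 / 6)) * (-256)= -1004081 / 714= -1406.28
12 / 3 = 4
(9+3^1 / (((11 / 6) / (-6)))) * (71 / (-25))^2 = -45369 / 6875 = -6.60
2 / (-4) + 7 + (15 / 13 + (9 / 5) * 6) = 2399 / 130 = 18.45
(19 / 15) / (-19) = -1 / 15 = -0.07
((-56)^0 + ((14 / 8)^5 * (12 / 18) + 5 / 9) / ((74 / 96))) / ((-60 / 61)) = -3448513 / 213120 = -16.18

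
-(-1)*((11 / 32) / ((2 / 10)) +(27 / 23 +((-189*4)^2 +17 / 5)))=2103275637 / 3680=571542.29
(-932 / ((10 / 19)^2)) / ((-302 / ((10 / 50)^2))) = 0.45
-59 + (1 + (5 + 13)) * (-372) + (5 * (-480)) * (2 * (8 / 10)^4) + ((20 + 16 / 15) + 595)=-635776 / 75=-8477.01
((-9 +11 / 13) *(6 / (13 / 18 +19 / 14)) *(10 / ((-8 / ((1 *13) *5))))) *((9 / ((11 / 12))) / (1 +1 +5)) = 3863700 / 1441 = 2681.26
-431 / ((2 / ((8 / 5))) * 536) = -0.64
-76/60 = -19/15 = -1.27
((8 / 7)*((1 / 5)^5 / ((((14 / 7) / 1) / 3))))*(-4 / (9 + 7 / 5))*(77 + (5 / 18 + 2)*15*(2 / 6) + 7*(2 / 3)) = -134 / 6825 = -0.02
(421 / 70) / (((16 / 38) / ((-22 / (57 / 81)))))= -125037 / 280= -446.56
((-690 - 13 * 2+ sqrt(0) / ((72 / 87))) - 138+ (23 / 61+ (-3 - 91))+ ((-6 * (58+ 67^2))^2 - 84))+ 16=45402697011 / 61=744306508.38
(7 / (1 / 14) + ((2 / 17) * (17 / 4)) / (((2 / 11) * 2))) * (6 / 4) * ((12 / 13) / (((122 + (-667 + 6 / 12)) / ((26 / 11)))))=-795 / 1331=-0.60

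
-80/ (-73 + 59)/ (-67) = -40/ 469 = -0.09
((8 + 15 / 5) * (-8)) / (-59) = 88 / 59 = 1.49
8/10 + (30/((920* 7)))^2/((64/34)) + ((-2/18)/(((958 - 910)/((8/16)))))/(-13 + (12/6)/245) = 4562855598193/5702852252160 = 0.80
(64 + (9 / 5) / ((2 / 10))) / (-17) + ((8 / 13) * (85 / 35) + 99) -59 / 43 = 6308073 / 66521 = 94.83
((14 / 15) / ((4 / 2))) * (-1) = -7 / 15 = -0.47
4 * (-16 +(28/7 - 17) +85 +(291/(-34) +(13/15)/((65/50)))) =192.43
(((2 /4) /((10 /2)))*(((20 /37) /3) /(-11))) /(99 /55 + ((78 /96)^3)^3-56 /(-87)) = -0.00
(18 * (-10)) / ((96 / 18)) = -135 / 4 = -33.75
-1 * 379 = -379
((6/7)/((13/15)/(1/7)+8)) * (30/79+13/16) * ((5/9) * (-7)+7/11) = -15755/66676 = -0.24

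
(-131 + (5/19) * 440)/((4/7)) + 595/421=-806463/31996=-25.21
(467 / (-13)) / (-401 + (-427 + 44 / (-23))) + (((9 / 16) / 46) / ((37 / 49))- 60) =-25315344629 / 422341088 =-59.94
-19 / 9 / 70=-0.03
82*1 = 82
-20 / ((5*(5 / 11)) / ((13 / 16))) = -143 / 20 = -7.15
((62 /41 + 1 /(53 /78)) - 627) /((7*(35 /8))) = -10847896 /532385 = -20.38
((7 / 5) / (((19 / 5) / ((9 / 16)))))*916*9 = 129843 / 76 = 1708.46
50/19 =2.63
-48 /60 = -4 /5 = -0.80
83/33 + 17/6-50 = -2947/66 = -44.65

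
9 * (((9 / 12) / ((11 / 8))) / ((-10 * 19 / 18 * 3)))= -162 / 1045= -0.16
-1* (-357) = 357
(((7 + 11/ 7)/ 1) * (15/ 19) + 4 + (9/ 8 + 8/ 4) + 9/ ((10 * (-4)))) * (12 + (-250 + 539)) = 781611/ 190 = 4113.74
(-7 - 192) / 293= -199 / 293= -0.68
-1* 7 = -7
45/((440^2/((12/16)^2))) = 81/619520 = 0.00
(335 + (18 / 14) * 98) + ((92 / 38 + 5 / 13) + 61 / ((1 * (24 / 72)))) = 159761 / 247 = 646.81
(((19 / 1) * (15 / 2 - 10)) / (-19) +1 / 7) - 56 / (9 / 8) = -5939 / 126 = -47.13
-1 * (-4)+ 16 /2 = 12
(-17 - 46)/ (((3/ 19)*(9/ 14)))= -1862/ 3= -620.67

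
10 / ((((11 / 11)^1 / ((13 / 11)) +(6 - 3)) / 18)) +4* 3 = 294 / 5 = 58.80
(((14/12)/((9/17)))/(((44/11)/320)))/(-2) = -2380/27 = -88.15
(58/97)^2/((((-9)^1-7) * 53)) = -841/1994708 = -0.00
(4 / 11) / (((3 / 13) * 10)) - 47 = -46.84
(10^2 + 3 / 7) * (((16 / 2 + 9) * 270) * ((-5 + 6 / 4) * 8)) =-12907080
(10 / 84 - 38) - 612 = -27295 / 42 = -649.88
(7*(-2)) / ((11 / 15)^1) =-210 / 11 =-19.09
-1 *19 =-19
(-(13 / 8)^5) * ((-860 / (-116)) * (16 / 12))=-79827995 / 712704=-112.01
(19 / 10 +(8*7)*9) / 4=5059 / 40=126.48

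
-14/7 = -2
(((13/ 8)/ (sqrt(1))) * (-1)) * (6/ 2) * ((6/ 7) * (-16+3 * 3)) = 29.25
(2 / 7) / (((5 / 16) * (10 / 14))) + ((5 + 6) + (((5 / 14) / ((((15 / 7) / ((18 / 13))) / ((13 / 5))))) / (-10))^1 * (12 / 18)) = 306 / 25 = 12.24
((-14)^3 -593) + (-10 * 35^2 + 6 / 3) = -15585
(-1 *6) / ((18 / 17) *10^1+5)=-102 / 265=-0.38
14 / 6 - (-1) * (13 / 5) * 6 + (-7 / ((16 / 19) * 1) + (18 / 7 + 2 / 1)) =23843 / 1680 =14.19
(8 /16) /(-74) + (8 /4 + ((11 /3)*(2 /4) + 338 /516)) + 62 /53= 1906181 /337292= 5.65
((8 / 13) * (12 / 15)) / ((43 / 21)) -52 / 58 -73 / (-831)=-38277227 / 67356705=-0.57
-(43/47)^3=-79507/103823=-0.77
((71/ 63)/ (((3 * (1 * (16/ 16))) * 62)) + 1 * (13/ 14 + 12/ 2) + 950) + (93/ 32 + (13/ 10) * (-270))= 114150359/ 187488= 608.84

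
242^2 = 58564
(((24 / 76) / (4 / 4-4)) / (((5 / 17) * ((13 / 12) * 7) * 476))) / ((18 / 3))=-1 / 60515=-0.00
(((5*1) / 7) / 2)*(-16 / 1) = -40 / 7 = -5.71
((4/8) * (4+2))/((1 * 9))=1/3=0.33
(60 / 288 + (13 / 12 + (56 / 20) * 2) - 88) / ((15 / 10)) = -9733 / 180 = -54.07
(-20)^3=-8000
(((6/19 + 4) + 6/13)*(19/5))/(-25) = -236/325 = -0.73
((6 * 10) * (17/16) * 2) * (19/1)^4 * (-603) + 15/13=-260504511315/26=-10019404281.35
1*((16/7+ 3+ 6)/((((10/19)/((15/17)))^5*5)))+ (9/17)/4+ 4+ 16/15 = 35.09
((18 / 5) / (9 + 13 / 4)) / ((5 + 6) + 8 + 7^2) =18 / 4165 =0.00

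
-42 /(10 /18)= -378 /5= -75.60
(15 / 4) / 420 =1 / 112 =0.01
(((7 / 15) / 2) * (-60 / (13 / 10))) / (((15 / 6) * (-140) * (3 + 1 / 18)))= 36 / 3575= 0.01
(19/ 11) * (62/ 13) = 1178/ 143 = 8.24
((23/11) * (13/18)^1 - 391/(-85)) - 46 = -39491/990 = -39.89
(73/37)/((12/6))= 73/74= 0.99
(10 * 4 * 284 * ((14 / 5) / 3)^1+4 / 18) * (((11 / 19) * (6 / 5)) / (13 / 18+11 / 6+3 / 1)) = 3149058 / 2375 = 1325.92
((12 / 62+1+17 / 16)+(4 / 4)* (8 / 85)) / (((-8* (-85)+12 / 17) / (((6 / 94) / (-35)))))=-297249 / 47209131200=-0.00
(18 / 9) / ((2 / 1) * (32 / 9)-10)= -9 / 13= -0.69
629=629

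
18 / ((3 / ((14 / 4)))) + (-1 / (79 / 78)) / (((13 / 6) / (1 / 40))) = 16581 / 790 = 20.99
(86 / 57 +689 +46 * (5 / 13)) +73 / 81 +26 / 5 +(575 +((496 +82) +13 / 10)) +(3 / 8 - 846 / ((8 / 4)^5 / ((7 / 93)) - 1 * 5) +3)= 880238100509 / 470724696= 1869.96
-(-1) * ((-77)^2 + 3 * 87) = 6190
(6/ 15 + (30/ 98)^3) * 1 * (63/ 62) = 2269557/ 5210170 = 0.44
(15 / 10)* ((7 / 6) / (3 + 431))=1 / 248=0.00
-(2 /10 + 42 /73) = -283 /365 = -0.78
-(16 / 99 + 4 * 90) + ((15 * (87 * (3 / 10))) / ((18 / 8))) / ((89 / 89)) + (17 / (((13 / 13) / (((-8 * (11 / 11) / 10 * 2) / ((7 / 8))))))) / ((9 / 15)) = -164914 / 693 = -237.97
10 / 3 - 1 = 7 / 3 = 2.33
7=7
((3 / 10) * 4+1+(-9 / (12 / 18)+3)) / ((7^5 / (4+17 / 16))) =-6723 / 2689120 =-0.00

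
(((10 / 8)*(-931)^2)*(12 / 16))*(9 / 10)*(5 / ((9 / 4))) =13001415 / 8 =1625176.88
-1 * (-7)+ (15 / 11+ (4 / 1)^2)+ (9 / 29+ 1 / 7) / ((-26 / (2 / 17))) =12022272 / 493493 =24.36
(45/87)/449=15/13021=0.00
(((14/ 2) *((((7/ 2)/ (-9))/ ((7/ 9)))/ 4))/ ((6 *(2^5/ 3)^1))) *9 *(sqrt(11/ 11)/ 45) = -7/ 2560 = -0.00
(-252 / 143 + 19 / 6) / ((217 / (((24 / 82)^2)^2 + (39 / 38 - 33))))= -0.21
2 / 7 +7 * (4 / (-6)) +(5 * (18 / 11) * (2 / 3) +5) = 1403 / 231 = 6.07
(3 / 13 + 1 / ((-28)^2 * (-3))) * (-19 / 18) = -133817 / 550368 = -0.24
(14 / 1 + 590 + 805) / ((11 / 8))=1024.73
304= 304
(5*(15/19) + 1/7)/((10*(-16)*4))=-17/2660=-0.01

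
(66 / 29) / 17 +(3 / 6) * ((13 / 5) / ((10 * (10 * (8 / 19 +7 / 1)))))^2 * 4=164048327437 / 1225166625000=0.13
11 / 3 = 3.67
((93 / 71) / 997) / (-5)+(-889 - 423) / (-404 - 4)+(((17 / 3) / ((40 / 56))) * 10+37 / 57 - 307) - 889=-127216656764 / 114321005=-1112.80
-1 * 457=-457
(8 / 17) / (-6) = -4 / 51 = -0.08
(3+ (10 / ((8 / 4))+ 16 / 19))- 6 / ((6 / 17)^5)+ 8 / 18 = -26748611 / 24624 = -1086.28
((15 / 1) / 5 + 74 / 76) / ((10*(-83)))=-151 / 31540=-0.00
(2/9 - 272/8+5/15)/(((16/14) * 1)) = -2107/72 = -29.26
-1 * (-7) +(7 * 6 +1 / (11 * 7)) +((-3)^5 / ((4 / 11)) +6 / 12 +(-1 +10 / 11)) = -190599 / 308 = -618.83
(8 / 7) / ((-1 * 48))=-1 / 42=-0.02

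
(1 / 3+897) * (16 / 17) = 43072 / 51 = 844.55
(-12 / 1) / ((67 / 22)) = -264 / 67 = -3.94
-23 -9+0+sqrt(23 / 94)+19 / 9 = -269 / 9+sqrt(2162) / 94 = -29.39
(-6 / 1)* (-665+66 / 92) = 91671 / 23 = 3985.70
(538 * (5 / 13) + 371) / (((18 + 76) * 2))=7513 / 2444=3.07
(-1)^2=1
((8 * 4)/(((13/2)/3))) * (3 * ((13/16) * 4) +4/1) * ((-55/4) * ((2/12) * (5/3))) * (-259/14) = 559625/39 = 14349.36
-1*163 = -163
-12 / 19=-0.63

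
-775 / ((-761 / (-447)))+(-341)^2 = 88143416 / 761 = 115825.78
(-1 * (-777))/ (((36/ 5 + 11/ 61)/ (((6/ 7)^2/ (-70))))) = -121878/ 110299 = -1.10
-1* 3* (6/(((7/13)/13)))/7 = -3042/49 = -62.08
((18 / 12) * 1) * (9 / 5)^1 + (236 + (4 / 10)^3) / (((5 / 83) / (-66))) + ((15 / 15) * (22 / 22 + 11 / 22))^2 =-646566921 / 2500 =-258626.77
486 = 486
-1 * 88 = -88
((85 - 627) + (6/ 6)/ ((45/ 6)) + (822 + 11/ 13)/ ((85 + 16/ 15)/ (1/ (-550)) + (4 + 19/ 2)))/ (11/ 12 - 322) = 120012372904/ 71111102855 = 1.69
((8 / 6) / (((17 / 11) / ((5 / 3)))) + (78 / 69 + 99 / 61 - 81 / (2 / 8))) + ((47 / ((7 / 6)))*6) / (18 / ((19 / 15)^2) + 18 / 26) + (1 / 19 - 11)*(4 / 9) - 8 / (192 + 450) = -5775392255484853 / 18973438754319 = -304.39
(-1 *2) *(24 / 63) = -16 / 21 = -0.76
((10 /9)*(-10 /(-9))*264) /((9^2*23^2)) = 8800 /1156923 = 0.01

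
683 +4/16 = 2733/4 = 683.25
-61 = -61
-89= -89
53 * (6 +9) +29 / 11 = 8774 / 11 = 797.64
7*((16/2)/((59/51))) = 2856/59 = 48.41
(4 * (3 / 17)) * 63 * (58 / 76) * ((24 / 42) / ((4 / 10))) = 15660 / 323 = 48.48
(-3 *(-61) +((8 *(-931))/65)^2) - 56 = 56009279/4225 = 13256.63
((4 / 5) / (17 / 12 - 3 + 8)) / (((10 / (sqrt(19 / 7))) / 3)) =72 * sqrt(133) / 13475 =0.06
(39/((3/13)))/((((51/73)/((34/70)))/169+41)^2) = 25722065161/255957070084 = 0.10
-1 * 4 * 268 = -1072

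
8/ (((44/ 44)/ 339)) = 2712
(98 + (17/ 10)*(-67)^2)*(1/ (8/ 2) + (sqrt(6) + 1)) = 77293/ 8 + 77293*sqrt(6)/ 10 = 28594.47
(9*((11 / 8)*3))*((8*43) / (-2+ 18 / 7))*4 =89397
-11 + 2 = -9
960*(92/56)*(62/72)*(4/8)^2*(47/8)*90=2513325/14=179523.21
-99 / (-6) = 16.50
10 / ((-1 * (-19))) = 10 / 19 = 0.53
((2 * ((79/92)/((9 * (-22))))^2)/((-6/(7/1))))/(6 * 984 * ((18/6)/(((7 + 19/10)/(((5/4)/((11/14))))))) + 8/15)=-19440715/1402760127555072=-0.00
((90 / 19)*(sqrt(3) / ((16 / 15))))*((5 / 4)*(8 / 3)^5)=128000*sqrt(3) / 171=1296.51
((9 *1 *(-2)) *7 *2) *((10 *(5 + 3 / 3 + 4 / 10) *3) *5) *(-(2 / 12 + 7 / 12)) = 181440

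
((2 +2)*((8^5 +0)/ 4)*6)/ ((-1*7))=-28086.86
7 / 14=0.50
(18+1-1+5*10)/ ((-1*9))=-7.56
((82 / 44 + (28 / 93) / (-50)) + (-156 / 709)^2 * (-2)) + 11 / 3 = 5.43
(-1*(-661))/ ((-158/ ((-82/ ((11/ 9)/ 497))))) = 139496.86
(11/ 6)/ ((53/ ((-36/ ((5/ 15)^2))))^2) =192456/ 2809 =68.51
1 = 1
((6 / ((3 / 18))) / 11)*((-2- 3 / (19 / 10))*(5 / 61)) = -12240 / 12749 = -0.96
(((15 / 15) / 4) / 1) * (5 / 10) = 1 / 8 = 0.12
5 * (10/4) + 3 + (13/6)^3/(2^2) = 15589/864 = 18.04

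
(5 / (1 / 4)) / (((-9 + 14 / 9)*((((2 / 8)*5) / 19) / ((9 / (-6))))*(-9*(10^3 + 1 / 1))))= -456 / 67067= -0.01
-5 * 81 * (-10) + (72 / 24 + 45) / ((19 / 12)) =77526 / 19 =4080.32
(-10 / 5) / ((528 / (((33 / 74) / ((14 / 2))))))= -1 / 4144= -0.00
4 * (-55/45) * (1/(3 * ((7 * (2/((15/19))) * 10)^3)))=-11/37642192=-0.00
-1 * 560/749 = -80/107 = -0.75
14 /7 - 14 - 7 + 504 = 485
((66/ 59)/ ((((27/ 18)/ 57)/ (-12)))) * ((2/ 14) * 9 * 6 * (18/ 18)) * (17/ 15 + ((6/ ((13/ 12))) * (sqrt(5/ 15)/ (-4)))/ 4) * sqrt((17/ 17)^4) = -9209376/ 2065 + 2437776 * sqrt(3)/ 5369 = -3673.31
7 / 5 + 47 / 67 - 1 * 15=-4321 / 335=-12.90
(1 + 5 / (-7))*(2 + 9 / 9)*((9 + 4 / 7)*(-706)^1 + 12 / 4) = -283686 / 49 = -5789.51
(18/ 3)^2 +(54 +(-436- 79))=-425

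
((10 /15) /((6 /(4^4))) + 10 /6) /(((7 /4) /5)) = 5420 /63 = 86.03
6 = 6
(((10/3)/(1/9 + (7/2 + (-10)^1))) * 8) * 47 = -4512/23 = -196.17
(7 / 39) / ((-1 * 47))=-0.00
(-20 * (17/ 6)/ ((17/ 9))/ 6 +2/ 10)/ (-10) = 12/ 25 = 0.48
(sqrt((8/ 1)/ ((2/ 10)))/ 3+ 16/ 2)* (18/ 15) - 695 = -682.87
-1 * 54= -54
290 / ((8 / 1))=145 / 4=36.25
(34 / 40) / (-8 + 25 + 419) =17 / 8720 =0.00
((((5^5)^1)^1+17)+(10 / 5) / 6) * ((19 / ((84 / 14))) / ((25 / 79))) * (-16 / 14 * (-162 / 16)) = 127349343 / 350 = 363855.27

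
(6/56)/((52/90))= 135/728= 0.19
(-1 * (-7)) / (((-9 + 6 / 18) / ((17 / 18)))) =-119 / 156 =-0.76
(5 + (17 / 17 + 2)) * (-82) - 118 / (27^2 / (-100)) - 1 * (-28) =-446012 / 729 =-611.81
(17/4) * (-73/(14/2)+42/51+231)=13173/14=940.93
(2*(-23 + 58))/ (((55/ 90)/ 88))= 10080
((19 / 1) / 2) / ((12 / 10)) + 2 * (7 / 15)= 177 / 20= 8.85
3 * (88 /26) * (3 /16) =1.90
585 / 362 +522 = 189549 / 362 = 523.62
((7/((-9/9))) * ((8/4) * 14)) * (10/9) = -217.78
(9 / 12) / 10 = 3 / 40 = 0.08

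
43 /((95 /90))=774 /19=40.74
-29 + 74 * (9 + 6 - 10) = 341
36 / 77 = 0.47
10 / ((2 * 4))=5 / 4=1.25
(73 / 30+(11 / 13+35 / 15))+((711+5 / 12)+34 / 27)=5042387 / 7020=718.29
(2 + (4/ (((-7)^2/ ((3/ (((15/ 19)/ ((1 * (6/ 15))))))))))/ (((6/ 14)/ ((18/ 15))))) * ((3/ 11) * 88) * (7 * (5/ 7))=49296/ 175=281.69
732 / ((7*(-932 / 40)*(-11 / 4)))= 29280 / 17941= 1.63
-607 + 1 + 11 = -595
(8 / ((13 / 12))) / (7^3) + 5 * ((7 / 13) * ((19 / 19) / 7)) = 1811 / 4459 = 0.41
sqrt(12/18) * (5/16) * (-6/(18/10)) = -25 * sqrt(6)/72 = -0.85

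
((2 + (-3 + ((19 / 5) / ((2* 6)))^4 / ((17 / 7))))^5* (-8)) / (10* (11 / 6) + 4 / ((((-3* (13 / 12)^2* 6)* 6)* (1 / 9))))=85930344594668625223740913167582254640364817 / 197936974722423246933196800000000000000000000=0.43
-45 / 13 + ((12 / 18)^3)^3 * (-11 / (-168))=-3.46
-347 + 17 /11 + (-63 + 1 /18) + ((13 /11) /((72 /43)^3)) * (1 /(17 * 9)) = -23322324283 /57106944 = -408.40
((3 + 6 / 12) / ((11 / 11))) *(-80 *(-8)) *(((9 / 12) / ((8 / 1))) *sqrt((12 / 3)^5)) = 6720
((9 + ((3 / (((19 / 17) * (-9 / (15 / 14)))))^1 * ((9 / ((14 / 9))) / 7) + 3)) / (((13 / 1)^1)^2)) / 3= 0.02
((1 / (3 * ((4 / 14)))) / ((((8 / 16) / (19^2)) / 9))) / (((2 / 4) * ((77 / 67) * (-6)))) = -24187 / 11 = -2198.82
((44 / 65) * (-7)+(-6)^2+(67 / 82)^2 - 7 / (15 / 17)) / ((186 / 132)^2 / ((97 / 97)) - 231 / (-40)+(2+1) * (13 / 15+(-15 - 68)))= -7614005102 / 75721628385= -0.10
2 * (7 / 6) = 7 / 3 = 2.33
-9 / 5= -1.80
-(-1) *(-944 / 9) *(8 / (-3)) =7552 / 27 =279.70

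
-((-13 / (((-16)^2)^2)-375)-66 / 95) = 2339046611 / 6225920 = 375.69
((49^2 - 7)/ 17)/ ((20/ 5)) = 1197/ 34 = 35.21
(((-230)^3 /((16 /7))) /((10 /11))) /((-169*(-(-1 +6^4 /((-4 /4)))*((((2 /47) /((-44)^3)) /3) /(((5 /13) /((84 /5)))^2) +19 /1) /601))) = 550357190097859375 /651311792974102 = 845.00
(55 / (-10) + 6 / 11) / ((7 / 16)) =-11.32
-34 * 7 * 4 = -952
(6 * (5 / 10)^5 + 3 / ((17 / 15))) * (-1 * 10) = -28.35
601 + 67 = 668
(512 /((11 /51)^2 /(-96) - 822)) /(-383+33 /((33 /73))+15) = 127844352 /60548818735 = 0.00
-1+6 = 5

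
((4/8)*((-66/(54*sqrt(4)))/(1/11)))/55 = -11/180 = -0.06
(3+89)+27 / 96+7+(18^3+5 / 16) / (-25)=-107209 / 800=-134.01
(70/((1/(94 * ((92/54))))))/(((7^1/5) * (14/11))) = 1189100/189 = 6291.53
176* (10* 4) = 7040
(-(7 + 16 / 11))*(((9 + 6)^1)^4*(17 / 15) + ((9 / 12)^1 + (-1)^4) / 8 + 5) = -170763531 / 352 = -485123.67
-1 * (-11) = 11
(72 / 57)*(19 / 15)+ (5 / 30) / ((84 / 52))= 1073 / 630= 1.70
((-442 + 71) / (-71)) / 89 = 371 / 6319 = 0.06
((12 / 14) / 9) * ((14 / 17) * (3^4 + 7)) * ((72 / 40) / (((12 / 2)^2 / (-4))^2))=352 / 2295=0.15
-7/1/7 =-1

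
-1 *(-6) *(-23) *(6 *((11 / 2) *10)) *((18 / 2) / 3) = -136620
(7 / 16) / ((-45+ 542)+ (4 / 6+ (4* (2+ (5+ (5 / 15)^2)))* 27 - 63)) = 21 / 57728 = 0.00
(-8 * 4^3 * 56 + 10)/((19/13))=-372606/19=-19610.84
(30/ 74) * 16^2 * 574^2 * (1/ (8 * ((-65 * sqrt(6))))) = -26845.67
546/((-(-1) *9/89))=16198/3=5399.33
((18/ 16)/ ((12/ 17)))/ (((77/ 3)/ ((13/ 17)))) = 117/ 2464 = 0.05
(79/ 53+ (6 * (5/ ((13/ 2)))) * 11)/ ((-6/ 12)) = -104.52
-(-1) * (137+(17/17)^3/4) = 549/4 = 137.25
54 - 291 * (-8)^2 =-18570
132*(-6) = -792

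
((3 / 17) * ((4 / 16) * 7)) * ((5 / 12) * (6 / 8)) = 105 / 1088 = 0.10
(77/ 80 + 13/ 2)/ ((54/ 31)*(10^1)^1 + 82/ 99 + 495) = 1832193/ 126012560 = 0.01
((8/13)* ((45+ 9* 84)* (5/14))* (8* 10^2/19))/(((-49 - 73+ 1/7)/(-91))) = 89712000/16207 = 5535.39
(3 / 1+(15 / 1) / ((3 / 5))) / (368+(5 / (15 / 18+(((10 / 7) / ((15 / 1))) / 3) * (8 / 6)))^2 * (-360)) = -766927 / 311409388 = -0.00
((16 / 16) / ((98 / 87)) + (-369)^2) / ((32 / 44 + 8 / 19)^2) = 103258.46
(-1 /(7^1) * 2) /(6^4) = -1 /4536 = -0.00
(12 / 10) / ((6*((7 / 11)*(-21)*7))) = -11 / 5145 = -0.00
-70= -70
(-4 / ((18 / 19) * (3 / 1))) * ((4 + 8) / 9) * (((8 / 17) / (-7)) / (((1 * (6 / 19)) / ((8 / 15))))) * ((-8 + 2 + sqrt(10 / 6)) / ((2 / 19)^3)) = -158470336 / 144585 + 79235168 * sqrt(15) / 1301265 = -860.21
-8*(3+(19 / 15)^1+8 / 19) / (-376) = 1336 / 13395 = 0.10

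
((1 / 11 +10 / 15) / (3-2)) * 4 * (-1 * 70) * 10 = -70000 / 33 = -2121.21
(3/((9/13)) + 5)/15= 28/45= 0.62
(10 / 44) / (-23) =-0.01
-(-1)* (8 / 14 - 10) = -66 / 7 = -9.43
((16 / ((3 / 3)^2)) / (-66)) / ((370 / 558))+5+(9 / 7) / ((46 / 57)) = 4080737 / 655270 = 6.23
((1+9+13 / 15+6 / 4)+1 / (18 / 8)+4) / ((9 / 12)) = 3026 / 135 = 22.41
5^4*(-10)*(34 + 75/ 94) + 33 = -10220324/ 47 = -217453.70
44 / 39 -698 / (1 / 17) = -462730 / 39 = -11864.87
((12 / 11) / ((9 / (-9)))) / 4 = -3 / 11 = -0.27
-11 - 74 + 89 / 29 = -2376 / 29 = -81.93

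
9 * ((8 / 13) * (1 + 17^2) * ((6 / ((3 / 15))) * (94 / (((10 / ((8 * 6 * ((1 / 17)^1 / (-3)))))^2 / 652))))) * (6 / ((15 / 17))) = 196560912384 / 1105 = 177883178.63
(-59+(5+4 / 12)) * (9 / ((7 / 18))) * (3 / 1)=-3726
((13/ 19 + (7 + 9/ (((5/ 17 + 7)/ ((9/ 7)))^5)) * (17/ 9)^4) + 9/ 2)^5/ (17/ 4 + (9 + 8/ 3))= 6523375062107195116615282743619865670524938765540832842519488770544348659968272058922116522329891898776071875/ 13914366686206283227434823217028673802155465860092405545719964666478167293427305747553816153555992576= 468822994.91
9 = 9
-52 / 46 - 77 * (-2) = 3516 / 23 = 152.87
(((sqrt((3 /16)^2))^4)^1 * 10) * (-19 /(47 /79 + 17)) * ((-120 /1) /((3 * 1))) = 607905 /1138688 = 0.53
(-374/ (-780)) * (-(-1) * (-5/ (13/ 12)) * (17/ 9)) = -6358/ 1521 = -4.18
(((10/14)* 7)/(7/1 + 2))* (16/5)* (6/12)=8/9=0.89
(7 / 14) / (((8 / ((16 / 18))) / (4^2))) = 8 / 9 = 0.89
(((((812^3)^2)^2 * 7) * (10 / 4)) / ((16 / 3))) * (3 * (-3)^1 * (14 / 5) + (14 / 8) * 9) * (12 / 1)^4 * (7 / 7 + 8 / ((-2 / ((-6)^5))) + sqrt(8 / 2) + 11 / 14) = -1643378356656125402410116272761907496729182208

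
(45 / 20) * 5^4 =5625 / 4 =1406.25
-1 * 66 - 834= -900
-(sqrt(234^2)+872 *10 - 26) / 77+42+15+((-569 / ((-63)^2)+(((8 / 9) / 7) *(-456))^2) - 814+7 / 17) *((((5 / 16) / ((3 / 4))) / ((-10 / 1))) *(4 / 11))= -216918991 / 2226609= -97.42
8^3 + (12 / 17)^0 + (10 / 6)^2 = 4642 / 9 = 515.78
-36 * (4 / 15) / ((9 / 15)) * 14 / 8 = -28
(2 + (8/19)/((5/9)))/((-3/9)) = -786/95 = -8.27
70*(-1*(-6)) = 420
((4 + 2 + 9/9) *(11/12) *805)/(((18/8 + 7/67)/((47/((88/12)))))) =17744615/1262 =14060.71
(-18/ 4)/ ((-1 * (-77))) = -9/ 154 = -0.06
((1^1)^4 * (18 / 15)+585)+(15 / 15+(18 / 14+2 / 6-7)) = 61091 / 105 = 581.82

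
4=4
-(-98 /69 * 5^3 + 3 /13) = 177.31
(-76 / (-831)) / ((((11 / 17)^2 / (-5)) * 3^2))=-109820 / 904959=-0.12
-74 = -74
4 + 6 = 10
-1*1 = -1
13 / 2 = 6.50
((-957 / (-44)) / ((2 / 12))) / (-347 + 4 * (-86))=-261 / 1382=-0.19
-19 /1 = -19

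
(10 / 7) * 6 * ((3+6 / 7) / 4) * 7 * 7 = 405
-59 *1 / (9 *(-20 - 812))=59 / 7488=0.01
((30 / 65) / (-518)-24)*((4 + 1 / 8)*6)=-594.02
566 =566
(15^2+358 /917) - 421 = -179374 /917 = -195.61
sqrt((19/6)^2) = 19/6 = 3.17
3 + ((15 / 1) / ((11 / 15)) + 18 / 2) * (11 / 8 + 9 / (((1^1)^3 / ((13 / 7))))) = 82515 / 154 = 535.81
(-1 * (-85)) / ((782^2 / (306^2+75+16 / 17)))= 13.03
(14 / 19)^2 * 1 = 0.54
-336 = -336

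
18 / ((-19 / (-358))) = 6444 / 19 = 339.16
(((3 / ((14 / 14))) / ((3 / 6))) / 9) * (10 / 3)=2.22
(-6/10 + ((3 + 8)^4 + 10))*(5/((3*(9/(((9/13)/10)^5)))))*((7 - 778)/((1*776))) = -30878959401/7203084200000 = -0.00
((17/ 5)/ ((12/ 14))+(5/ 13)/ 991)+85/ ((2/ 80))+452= 1490292707/ 386490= 3855.97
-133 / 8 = -16.62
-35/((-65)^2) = -0.01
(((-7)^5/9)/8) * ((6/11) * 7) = -117649/132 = -891.28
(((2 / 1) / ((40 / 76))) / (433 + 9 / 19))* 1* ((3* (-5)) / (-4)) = 1083 / 32944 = 0.03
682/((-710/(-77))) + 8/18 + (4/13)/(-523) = 1616333887/21722805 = 74.41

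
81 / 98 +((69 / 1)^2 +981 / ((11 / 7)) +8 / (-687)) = 3988861081 / 740586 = 5386.09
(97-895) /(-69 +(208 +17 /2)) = -1596 /295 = -5.41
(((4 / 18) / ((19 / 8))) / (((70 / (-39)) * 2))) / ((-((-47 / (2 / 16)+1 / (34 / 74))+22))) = -884 / 11932095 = -0.00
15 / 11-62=-667 / 11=-60.64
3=3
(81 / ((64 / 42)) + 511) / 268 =18053 / 8576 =2.11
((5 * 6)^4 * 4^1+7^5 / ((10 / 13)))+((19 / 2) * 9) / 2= 65237837 / 20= 3261891.85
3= 3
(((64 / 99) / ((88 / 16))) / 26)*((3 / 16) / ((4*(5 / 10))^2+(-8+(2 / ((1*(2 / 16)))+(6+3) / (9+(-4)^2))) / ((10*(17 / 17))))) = 1000 / 5705271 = 0.00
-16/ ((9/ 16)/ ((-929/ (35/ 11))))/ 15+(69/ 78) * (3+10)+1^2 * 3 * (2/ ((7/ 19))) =5494703/ 9450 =581.45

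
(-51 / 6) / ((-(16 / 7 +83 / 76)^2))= 2405704 / 3229209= 0.74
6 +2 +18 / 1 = 26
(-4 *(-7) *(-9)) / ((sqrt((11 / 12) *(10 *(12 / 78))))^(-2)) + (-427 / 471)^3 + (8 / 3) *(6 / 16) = -482384228656 / 1358332443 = -355.13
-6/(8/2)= -1.50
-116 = -116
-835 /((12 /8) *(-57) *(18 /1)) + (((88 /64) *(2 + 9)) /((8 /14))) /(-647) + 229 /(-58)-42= -41994510217 /924040224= -45.45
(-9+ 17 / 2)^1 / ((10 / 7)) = -7 / 20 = -0.35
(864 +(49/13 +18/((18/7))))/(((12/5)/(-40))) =-568600/39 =-14579.49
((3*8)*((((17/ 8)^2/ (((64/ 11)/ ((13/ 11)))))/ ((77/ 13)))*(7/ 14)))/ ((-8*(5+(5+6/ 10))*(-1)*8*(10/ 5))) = 732615/ 534904832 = 0.00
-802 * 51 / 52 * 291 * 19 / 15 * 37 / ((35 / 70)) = -1394574141 / 65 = -21454986.78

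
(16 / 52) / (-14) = -2 / 91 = -0.02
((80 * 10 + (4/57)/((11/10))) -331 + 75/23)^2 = 46395088223236/207965241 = 223090.59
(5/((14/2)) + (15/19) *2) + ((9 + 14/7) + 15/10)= 3935/266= 14.79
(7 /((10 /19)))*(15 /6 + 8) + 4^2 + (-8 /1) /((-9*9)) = 252313 /1620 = 155.75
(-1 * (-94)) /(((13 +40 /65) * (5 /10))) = 2444 /177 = 13.81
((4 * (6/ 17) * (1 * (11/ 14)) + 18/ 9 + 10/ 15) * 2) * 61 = 164456/ 357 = 460.66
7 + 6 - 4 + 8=17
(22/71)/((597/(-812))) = -17864/42387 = -0.42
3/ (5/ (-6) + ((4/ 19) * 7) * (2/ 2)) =342/ 73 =4.68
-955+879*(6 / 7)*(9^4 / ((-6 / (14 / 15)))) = -769904.20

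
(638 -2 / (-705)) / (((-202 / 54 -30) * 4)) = -1012032 / 214085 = -4.73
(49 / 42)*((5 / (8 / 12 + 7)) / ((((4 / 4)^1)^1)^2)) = 35 / 46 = 0.76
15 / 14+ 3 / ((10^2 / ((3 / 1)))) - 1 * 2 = -587 / 700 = -0.84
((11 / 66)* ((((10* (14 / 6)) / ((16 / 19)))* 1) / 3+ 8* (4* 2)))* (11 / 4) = 58003 / 1728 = 33.57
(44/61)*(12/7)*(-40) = -21120/427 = -49.46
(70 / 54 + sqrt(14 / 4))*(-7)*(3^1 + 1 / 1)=-14*sqrt(14)- 980 / 27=-88.68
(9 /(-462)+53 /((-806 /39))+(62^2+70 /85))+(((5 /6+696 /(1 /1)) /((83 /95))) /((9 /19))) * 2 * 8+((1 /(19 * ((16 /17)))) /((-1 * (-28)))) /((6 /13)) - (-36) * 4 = 6839759582308027 /221160094848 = 30926.73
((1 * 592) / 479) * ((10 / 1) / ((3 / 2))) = 11840 / 1437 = 8.24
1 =1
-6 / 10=-3 / 5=-0.60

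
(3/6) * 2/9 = 1/9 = 0.11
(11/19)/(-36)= -11/684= -0.02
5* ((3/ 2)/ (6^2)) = 5/ 24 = 0.21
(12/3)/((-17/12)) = -48/17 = -2.82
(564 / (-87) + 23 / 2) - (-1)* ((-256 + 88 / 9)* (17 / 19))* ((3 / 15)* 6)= -4287017 / 16530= -259.35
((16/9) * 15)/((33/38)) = 3040/99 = 30.71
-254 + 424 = 170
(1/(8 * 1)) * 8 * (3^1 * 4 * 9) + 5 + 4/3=343/3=114.33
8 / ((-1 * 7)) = -8 / 7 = -1.14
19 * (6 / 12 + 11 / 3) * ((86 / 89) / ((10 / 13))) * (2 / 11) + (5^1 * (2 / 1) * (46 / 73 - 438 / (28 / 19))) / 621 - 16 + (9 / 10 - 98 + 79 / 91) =-3995312652017 / 40386716370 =-98.93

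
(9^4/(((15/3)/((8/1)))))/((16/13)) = 85293/10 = 8529.30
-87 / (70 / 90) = -783 / 7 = -111.86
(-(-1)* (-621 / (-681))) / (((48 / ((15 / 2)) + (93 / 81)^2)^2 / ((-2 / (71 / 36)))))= -0.02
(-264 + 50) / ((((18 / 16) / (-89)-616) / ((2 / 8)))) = 38092 / 438601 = 0.09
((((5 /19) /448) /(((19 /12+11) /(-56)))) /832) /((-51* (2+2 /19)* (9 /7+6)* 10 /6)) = 7 /2904611840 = 0.00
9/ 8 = 1.12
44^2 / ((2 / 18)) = 17424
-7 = -7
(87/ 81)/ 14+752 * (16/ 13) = 4548473/ 4914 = 925.62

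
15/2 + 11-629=-1221/2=-610.50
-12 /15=-0.80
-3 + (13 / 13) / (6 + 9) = -44 / 15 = -2.93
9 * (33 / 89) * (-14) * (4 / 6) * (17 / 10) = -23562 / 445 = -52.95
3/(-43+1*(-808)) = -3/851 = -0.00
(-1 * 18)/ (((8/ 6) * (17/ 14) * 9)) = -21/ 17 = -1.24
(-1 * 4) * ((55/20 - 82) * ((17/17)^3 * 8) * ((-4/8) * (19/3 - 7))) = 845.33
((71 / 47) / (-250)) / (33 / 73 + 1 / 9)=-46647 / 4347500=-0.01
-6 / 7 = -0.86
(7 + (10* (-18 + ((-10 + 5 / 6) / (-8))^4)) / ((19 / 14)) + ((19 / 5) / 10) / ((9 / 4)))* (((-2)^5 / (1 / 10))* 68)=1208388408581 / 492480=2453680.17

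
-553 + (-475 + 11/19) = -19521/19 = -1027.42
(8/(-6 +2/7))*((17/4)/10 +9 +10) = -5439/200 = -27.20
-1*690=-690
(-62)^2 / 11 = 3844 / 11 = 349.45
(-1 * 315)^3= -31255875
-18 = -18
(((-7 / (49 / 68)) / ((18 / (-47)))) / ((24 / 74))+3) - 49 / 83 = 2529329 / 31374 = 80.62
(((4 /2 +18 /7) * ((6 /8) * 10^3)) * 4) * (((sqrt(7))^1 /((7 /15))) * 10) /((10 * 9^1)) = 160000 * sqrt(7) /49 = 8639.19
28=28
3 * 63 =189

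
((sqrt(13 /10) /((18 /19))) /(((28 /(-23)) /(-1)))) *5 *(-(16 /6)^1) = -437 *sqrt(130) /378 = -13.18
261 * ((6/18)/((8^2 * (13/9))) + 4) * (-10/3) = -1448985/416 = -3483.14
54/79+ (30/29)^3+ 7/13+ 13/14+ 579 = 204177397587/350665042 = 582.26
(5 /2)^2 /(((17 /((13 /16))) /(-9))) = -2925 /1088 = -2.69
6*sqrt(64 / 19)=48*sqrt(19) / 19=11.01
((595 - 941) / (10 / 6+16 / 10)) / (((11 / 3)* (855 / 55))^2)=-1730 / 53067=-0.03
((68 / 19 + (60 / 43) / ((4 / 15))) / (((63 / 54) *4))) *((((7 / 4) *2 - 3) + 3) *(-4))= -21597 / 817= -26.43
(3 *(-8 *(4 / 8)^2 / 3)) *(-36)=72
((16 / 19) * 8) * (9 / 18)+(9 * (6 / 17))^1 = 2114 / 323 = 6.54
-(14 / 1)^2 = -196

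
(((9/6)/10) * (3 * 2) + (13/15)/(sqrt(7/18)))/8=9/80 + 13 * sqrt(14)/280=0.29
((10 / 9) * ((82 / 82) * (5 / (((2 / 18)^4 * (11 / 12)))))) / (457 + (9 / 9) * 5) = 72900 / 847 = 86.07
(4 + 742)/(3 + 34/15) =11190/79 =141.65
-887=-887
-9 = -9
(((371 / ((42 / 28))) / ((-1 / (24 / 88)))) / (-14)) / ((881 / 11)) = 53 / 881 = 0.06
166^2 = 27556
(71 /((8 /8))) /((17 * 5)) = 71 /85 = 0.84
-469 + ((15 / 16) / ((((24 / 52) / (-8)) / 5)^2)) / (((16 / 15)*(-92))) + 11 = -779801 / 1472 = -529.76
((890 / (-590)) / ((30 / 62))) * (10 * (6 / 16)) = -2759 / 236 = -11.69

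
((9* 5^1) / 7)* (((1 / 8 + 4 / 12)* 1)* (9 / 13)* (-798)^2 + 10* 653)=244053585 / 182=1340953.76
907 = 907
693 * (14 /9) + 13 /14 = 15105 /14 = 1078.93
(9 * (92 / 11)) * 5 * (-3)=-12420 / 11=-1129.09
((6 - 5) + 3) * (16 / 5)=64 / 5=12.80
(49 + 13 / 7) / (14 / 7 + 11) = 356 / 91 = 3.91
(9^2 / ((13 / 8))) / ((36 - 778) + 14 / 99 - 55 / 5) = -64152 / 968929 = -0.07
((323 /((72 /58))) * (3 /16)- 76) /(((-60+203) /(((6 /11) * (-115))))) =54625 /4576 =11.94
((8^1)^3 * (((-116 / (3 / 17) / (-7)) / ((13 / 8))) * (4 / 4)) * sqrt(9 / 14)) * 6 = 24231936 * sqrt(14) / 637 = 142335.33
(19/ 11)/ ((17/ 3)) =57/ 187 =0.30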